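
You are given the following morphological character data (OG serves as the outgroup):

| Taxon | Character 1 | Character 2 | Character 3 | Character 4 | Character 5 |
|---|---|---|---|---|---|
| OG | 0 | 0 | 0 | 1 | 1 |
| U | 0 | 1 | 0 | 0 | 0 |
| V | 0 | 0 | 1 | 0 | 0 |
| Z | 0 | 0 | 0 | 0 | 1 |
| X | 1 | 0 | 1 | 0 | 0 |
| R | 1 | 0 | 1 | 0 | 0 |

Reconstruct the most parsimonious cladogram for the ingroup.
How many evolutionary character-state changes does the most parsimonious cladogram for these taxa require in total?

5

Character polarity is set by the outgroup: the derived state is whichever differs from the outgroup's state, so for Character 4, Character 5 the derived state is '0', and for the remaining characters it is '1'.
Character 1: derived state '1' in R and X only — synapomorphy for {R, X}.
Character 2 (derived state '1') is unique to U (autapomorphy; uninformative for grouping).
Character 3: derived state '1' in R, V, and X only — synapomorphy for {R, V, X}.
All ingroup taxa share the derived state '0' for Character 4; it defines the ingroup but does not resolve relationships within it.
Character 5: derived state '0' in R, U, V, and X only — synapomorphy for {R, U, V, X}.
Most parsimonious ingroup topology: ((U,(V,(X,R))),Z).
Changes per character on this tree: Character 1: 1; Character 2: 1; Character 3: 1; Character 4: 1; Character 5: 1.
Total = 5.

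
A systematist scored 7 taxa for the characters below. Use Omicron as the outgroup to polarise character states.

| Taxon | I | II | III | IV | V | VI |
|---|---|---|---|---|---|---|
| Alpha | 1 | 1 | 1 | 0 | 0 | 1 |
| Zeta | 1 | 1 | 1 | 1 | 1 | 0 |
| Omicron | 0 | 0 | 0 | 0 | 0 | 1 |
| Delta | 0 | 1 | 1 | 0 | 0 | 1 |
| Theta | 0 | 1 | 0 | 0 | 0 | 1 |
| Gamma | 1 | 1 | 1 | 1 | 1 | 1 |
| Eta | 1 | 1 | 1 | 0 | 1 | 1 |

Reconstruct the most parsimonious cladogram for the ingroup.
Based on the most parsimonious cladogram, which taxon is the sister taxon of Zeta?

Gamma

Character polarity is set by the outgroup: the derived state is whichever differs from the outgroup's state, so for VI the derived state is '0', and for the remaining characters it is '1'.
Only Alpha, Eta, Gamma, and Zeta show the derived state '1' for I, supporting them as a clade.
II (derived state '1') is shared by all ingroup taxa — unites the whole ingroup.
III: derived state '1' in Alpha, Delta, Eta, Gamma, and Zeta only — synapomorphy for {Alpha, Delta, Eta, Gamma, Zeta}.
IV (derived state '1') is shared by Gamma and Zeta — a synapomorphy uniting that clade.
V (derived state '1') is shared by Eta, Gamma, and Zeta — a synapomorphy uniting that clade.
VI (derived state '0') is unique to Zeta (autapomorphy; uninformative for grouping).
Most parsimonious ingroup topology: (Theta,(((Eta,(Gamma,Zeta)),Alpha),Delta)).
Zeta and Gamma form a cherry on this tree, so they are sister taxa.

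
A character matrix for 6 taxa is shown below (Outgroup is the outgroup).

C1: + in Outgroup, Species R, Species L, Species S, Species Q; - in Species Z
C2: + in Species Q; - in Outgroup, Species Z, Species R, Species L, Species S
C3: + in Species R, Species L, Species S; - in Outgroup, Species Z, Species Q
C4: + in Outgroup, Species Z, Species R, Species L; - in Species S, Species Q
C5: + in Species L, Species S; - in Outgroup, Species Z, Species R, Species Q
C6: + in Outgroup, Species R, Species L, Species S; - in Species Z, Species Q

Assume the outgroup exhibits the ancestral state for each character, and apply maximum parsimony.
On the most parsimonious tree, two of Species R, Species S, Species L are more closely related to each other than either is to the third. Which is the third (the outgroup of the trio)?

Species R

Character polarity is set by the outgroup: the derived state is whichever differs from the outgroup's state, so for C1, C4, C6 the derived state is '-', and for the remaining characters it is '+'.
C1 (derived state '-') is unique to Species Z (autapomorphy; uninformative for grouping).
C2: derived state '+' in Species Q only — an autapomorphy, so it tells us nothing about relationships among taxa.
C3 (derived state '+') is shared by Species L, Species R, and Species S — a synapomorphy uniting that clade.
C4 groups Species Q and Species S, which is incompatible with the clades supported by the remaining characters; treating it as convergent (homoplasy) costs fewer steps than any alternative tree.
C5: derived state '+' in Species L and Species S only — synapomorphy for {Species L, Species S}.
C6: derived state '-' in Species Q and Species Z only — synapomorphy for {Species Q, Species Z}.
Most parsimonious ingroup topology: ((Species Z,Species Q),(Species R,(Species L,Species S))).
Species L and Species S share a more recent common ancestor with each other than either does with Species R, so Species R is the least closely related of the three.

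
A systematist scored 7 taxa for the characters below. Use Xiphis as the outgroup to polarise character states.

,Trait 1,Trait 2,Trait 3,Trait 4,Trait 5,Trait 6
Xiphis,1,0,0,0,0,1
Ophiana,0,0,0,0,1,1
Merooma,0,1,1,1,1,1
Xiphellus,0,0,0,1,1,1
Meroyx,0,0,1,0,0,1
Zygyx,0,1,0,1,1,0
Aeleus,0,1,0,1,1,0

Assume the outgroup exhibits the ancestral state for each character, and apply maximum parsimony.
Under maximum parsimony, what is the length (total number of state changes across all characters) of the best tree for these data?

Character polarity is set by the outgroup: the derived state is whichever differs from the outgroup's state, so for Trait 1, Trait 6 the derived state is '0', and for the remaining characters it is '1'.
All ingroup taxa share the derived state '0' for Trait 1; it defines the ingroup but does not resolve relationships within it.
Trait 2: derived state '1' in Aeleus, Merooma, and Zygyx only — synapomorphy for {Aeleus, Merooma, Zygyx}.
Trait 3 (state '1') occurs in Merooma and Meroyx but conflicts with the nesting implied by the other characters — most parsimoniously interpreted as homoplasy.
Only Aeleus, Merooma, Xiphellus, and Zygyx show the derived state '1' for Trait 4, supporting them as a clade.
Trait 5 (derived state '1') is shared by Aeleus, Merooma, Ophiana, Xiphellus, and Zygyx — a synapomorphy uniting that clade.
Trait 6: derived state '0' in Aeleus and Zygyx only — synapomorphy for {Aeleus, Zygyx}.
Most parsimonious ingroup topology: ((Ophiana,((Merooma,(Zygyx,Aeleus)),Xiphellus)),Meroyx).
Changes per character on this tree: Trait 1: 1; Trait 2: 1; Trait 3: 2; Trait 4: 1; Trait 5: 1; Trait 6: 1.
Total = 7.

7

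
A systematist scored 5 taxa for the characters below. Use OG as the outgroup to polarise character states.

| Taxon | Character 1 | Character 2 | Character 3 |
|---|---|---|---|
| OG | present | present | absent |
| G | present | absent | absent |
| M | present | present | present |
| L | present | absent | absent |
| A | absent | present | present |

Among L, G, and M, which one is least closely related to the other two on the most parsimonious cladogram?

M

Character polarity is set by the outgroup: the derived state is whichever differs from the outgroup's state, so for Character 1, Character 2 the derived state is 'absent', and for the remaining characters it is 'present'.
Character 1: derived state 'absent' in A only — an autapomorphy, so it tells us nothing about relationships among taxa.
Only G and L show the derived state 'absent' for Character 2, supporting them as a clade.
Character 3: derived state 'present' in A and M only — synapomorphy for {A, M}.
Most parsimonious ingroup topology: ((G,L),(M,A)).
G and L share a more recent common ancestor with each other than either does with M, so M is the least closely related of the three.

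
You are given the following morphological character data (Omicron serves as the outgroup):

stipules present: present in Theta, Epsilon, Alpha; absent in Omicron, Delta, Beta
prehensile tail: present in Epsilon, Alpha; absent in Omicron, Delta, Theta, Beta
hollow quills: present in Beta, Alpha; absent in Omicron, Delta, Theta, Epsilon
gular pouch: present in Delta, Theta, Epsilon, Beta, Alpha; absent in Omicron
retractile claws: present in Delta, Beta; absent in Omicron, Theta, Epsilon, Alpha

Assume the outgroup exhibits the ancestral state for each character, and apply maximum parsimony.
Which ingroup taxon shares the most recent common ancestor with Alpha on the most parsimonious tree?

Epsilon

The outgroup has state 'absent' for every character, so 'present' is the derived state throughout.
stipules present: derived state 'present' in Alpha, Epsilon, and Theta only — synapomorphy for {Alpha, Epsilon, Theta}.
prehensile tail: derived state 'present' in Alpha and Epsilon only — synapomorphy for {Alpha, Epsilon}.
hollow quills (state 'present') occurs in Alpha and Beta but conflicts with the nesting implied by the other characters — most parsimoniously interpreted as homoplasy.
All ingroup taxa share the derived state 'present' for gular pouch; it defines the ingroup but does not resolve relationships within it.
retractile claws (derived state 'present') is shared by Beta and Delta — a synapomorphy uniting that clade.
Most parsimonious ingroup topology: (((Alpha,Epsilon),Theta),(Beta,Delta)).
Alpha and Epsilon form a cherry on this tree, so they are sister taxa.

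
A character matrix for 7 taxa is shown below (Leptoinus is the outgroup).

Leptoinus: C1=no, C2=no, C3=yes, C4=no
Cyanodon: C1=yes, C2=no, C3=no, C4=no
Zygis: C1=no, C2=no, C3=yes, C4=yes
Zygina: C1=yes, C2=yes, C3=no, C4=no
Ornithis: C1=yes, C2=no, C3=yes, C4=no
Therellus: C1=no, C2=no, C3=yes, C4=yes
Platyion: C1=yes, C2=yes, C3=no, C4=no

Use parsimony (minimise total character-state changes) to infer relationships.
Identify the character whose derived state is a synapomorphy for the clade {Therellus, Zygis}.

C4

Character polarity is set by the outgroup: the derived state is whichever differs from the outgroup's state, so for C3 the derived state is 'no', and for the remaining characters it is 'yes'.
Only Cyanodon, Ornithis, Platyion, and Zygina show the derived state 'yes' for C1, supporting them as a clade.
Only Platyion and Zygina show the derived state 'yes' for C2, supporting them as a clade.
C3 (derived state 'no') is shared by Cyanodon, Platyion, and Zygina — a synapomorphy uniting that clade.
C4: derived state 'yes' in Therellus and Zygis only — synapomorphy for {Therellus, Zygis}.
Most parsimonious ingroup topology: (((Cyanodon,(Zygina,Platyion)),Ornithis),(Zygis,Therellus)).
The clade {Therellus, Zygis} is supported by C4: its derived state 'yes' occurs in exactly those taxa and in no other taxon (including the outgroup).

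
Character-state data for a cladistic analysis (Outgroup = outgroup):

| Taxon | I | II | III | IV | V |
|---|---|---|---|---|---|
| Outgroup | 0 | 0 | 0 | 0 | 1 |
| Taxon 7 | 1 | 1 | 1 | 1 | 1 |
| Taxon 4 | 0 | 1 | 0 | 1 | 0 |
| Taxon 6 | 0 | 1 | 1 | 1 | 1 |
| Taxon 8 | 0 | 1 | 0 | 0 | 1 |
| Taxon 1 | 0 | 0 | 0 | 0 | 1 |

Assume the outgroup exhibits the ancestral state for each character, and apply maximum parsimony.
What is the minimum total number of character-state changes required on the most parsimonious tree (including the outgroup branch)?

Character polarity is set by the outgroup: the derived state is whichever differs from the outgroup's state, so for V the derived state is '0', and for the remaining characters it is '1'.
I: derived state '1' in Taxon 7 only — an autapomorphy, so it tells us nothing about relationships among taxa.
Only Taxon 4, Taxon 6, Taxon 7, and Taxon 8 show the derived state '1' for II, supporting them as a clade.
Only Taxon 6 and Taxon 7 show the derived state '1' for III, supporting them as a clade.
IV (derived state '1') is shared by Taxon 4, Taxon 6, and Taxon 7 — a synapomorphy uniting that clade.
V (derived state '0') is unique to Taxon 4 (autapomorphy; uninformative for grouping).
Most parsimonious ingroup topology: ((((Taxon 7,Taxon 6),Taxon 4),Taxon 8),Taxon 1).
Changes per character on this tree: I: 1; II: 1; III: 1; IV: 1; V: 1.
Total = 5.

5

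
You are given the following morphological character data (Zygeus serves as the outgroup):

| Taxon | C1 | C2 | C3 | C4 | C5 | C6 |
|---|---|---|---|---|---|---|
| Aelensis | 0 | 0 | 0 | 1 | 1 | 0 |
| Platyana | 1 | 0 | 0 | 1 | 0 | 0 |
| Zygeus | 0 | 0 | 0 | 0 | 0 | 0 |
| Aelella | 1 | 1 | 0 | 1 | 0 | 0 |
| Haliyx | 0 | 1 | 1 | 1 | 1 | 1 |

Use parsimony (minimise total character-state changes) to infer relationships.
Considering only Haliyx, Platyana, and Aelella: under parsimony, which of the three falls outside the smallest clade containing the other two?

Haliyx

The outgroup has state '0' for every character, so '1' is the derived state throughout.
C1 (derived state '1') is shared by Aelella and Platyana — a synapomorphy uniting that clade.
C2 groups Aelella and Haliyx, which is incompatible with the clades supported by the remaining characters; treating it as convergent (homoplasy) costs fewer steps than any alternative tree.
C3 (derived state '1') is unique to Haliyx (autapomorphy; uninformative for grouping).
C4 (derived state '1') is shared by all ingroup taxa — unites the whole ingroup.
C5: derived state '1' in Aelensis and Haliyx only — synapomorphy for {Aelensis, Haliyx}.
C6: derived state '1' in Haliyx only — an autapomorphy, so it tells us nothing about relationships among taxa.
Most parsimonious ingroup topology: ((Aelella,Platyana),(Haliyx,Aelensis)).
Aelella and Platyana share a more recent common ancestor with each other than either does with Haliyx, so Haliyx is the least closely related of the three.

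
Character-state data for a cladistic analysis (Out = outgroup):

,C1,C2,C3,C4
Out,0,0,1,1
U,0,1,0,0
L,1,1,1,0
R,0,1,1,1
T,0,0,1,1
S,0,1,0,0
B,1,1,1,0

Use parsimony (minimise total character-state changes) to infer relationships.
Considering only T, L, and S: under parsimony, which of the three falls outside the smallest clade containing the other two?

T

Character polarity is set by the outgroup: the derived state is whichever differs from the outgroup's state, so for C3, C4 the derived state is '0', and for the remaining characters it is '1'.
C1 (derived state '1') is shared by B and L — a synapomorphy uniting that clade.
C2: derived state '1' in B, L, R, S, and U only — synapomorphy for {B, L, R, S, U}.
C3 (derived state '0') is shared by S and U — a synapomorphy uniting that clade.
Only B, L, S, and U show the derived state '0' for C4, supporting them as a clade.
Most parsimonious ingroup topology: ((((U,S),(L,B)),R),T).
S and L share a more recent common ancestor with each other than either does with T, so T is the least closely related of the three.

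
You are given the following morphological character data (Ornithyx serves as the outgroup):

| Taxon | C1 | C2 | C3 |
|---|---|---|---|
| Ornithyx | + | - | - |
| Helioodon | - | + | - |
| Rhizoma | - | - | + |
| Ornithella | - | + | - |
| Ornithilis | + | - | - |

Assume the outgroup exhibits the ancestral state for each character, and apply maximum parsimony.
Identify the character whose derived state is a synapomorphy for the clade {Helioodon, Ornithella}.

C2

Character polarity is set by the outgroup: the derived state is whichever differs from the outgroup's state, so for C1 the derived state is '-', and for the remaining characters it is '+'.
C1: derived state '-' in Helioodon, Ornithella, and Rhizoma only — synapomorphy for {Helioodon, Ornithella, Rhizoma}.
C2: derived state '+' in Helioodon and Ornithella only — synapomorphy for {Helioodon, Ornithella}.
C3 (derived state '+') is unique to Rhizoma (autapomorphy; uninformative for grouping).
Most parsimonious ingroup topology: (((Helioodon,Ornithella),Rhizoma),Ornithilis).
The clade {Helioodon, Ornithella} is supported by C2: its derived state '+' occurs in exactly those taxa and in no other taxon (including the outgroup).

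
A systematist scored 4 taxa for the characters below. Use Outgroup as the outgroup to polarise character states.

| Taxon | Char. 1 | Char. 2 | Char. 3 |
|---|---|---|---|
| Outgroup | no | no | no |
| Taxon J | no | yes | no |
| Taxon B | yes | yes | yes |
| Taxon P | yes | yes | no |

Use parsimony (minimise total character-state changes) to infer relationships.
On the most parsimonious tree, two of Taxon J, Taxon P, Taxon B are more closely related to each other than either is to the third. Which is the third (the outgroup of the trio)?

Taxon J

The outgroup has state 'no' for every character, so 'yes' is the derived state throughout.
Only Taxon B and Taxon P show the derived state 'yes' for Char. 1, supporting them as a clade.
All ingroup taxa share the derived state 'yes' for Char. 2; it defines the ingroup but does not resolve relationships within it.
Char. 3: derived state 'yes' in Taxon B only — an autapomorphy, so it tells us nothing about relationships among taxa.
Most parsimonious ingroup topology: (Taxon J,(Taxon B,Taxon P)).
Taxon P and Taxon B share a more recent common ancestor with each other than either does with Taxon J, so Taxon J is the least closely related of the three.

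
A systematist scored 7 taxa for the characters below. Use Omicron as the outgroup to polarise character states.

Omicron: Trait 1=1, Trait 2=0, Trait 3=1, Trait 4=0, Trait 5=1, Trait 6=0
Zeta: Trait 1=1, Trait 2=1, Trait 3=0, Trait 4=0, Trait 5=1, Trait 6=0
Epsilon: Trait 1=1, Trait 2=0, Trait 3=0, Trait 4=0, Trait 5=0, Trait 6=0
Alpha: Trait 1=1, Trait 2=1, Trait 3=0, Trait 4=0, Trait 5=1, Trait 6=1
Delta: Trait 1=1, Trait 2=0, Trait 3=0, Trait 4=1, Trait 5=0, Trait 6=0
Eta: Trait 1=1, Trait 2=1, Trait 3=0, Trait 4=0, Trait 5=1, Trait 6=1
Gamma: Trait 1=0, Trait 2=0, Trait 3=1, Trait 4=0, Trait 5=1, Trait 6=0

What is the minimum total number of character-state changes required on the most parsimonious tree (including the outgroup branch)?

Character polarity is set by the outgroup: the derived state is whichever differs from the outgroup's state, so for Trait 1, Trait 3, Trait 5 the derived state is '0', and for the remaining characters it is '1'.
Trait 1 (derived state '0') is unique to Gamma (autapomorphy; uninformative for grouping).
Trait 2: derived state '1' in Alpha, Eta, and Zeta only — synapomorphy for {Alpha, Eta, Zeta}.
Trait 3 (derived state '0') is shared by Alpha, Delta, Epsilon, Eta, and Zeta — a synapomorphy uniting that clade.
Trait 4: derived state '1' in Delta only — an autapomorphy, so it tells us nothing about relationships among taxa.
Only Delta and Epsilon show the derived state '0' for Trait 5, supporting them as a clade.
Only Alpha and Eta show the derived state '1' for Trait 6, supporting them as a clade.
Most parsimonious ingroup topology: (((Zeta,(Alpha,Eta)),(Epsilon,Delta)),Gamma).
Changes per character on this tree: Trait 1: 1; Trait 2: 1; Trait 3: 1; Trait 4: 1; Trait 5: 1; Trait 6: 1.
Total = 6.

6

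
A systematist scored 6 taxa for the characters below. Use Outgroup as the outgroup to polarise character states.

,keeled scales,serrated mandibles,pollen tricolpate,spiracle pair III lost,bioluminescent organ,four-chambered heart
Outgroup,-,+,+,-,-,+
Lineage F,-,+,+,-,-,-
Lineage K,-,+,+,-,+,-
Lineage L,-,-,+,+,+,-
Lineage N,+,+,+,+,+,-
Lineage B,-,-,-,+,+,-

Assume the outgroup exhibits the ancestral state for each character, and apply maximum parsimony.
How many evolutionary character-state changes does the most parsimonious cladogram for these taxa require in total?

Character polarity is set by the outgroup: the derived state is whichever differs from the outgroup's state, so for serrated mandibles, pollen tricolpate, four-chambered heart the derived state is '-', and for the remaining characters it is '+'.
keeled scales (derived state '+') is unique to Lineage N (autapomorphy; uninformative for grouping).
Only Lineage B and Lineage L show the derived state '-' for serrated mandibles, supporting them as a clade.
pollen tricolpate: derived state '-' in Lineage B only — an autapomorphy, so it tells us nothing about relationships among taxa.
spiracle pair III lost: derived state '+' in Lineage B, Lineage L, and Lineage N only — synapomorphy for {Lineage B, Lineage L, Lineage N}.
bioluminescent organ (derived state '+') is shared by Lineage B, Lineage K, Lineage L, and Lineage N — a synapomorphy uniting that clade.
All ingroup taxa share the derived state '-' for four-chambered heart; it defines the ingroup but does not resolve relationships within it.
Most parsimonious ingroup topology: (Lineage F,(Lineage K,((Lineage L,Lineage B),Lineage N))).
Changes per character on this tree: keeled scales: 1; serrated mandibles: 1; pollen tricolpate: 1; spiracle pair III lost: 1; bioluminescent organ: 1; four-chambered heart: 1.
Total = 6.

6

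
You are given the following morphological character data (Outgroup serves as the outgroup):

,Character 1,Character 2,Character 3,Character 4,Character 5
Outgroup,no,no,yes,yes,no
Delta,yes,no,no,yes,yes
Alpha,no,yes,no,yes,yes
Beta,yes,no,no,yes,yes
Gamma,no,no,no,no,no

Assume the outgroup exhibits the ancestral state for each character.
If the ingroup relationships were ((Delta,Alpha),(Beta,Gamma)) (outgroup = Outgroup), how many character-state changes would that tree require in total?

Map each character onto ((Delta,Alpha),(Beta,Gamma)) (rooted by Outgroup) and count the minimum state changes it requires (Fitch parsimony):
Character 1: 2; Character 2: 1; Character 3: 1; Character 4: 1; Character 5: 2.
Total tree length = 7.

7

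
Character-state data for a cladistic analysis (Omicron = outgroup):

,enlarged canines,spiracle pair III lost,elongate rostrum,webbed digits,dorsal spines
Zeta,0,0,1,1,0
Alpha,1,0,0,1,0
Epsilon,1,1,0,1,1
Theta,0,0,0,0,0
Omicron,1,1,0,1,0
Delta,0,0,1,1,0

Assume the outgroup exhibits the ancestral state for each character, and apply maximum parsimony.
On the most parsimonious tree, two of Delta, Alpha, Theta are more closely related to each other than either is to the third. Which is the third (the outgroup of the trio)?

Character polarity is set by the outgroup: the derived state is whichever differs from the outgroup's state, so for enlarged canines, spiracle pair III lost, webbed digits the derived state is '0', and for the remaining characters it is '1'.
enlarged canines (derived state '0') is shared by Delta, Theta, and Zeta — a synapomorphy uniting that clade.
spiracle pair III lost (derived state '0') is shared by Alpha, Delta, Theta, and Zeta — a synapomorphy uniting that clade.
elongate rostrum: derived state '1' in Delta and Zeta only — synapomorphy for {Delta, Zeta}.
webbed digits: derived state '0' in Theta only — an autapomorphy, so it tells us nothing about relationships among taxa.
dorsal spines (derived state '1') is unique to Epsilon (autapomorphy; uninformative for grouping).
Most parsimonious ingroup topology: ((Alpha,(Theta,(Zeta,Delta))),Epsilon).
Theta and Delta share a more recent common ancestor with each other than either does with Alpha, so Alpha is the least closely related of the three.

Alpha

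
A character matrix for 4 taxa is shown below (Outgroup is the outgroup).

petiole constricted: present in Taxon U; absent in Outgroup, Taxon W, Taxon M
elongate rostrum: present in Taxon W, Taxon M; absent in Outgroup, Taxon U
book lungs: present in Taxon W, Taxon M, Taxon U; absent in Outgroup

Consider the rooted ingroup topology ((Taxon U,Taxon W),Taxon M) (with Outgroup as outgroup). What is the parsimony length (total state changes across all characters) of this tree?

Map each character onto ((Taxon U,Taxon W),Taxon M) (rooted by Outgroup) and count the minimum state changes it requires (Fitch parsimony):
petiole constricted: 1; elongate rostrum: 2; book lungs: 1.
Total tree length = 4.

4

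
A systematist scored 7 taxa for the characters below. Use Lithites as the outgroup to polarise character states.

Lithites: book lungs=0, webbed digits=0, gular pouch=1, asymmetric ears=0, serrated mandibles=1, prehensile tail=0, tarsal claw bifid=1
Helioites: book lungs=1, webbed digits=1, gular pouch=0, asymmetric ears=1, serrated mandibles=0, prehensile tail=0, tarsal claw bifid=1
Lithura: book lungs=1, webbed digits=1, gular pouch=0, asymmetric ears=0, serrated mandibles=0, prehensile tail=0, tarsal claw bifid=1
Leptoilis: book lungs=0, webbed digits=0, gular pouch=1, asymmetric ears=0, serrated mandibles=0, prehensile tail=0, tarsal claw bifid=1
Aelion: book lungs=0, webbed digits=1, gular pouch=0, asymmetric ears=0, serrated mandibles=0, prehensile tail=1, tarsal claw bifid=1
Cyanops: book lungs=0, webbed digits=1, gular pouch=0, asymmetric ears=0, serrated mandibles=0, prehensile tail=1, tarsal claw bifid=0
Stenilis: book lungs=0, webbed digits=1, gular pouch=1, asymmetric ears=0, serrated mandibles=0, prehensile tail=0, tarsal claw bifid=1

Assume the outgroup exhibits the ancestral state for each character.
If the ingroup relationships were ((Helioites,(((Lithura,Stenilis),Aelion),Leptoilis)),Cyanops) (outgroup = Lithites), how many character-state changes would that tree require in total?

Map each character onto ((Helioites,(((Lithura,Stenilis),Aelion),Leptoilis)),Cyanops) (rooted by Lithites) and count the minimum state changes it requires (Fitch parsimony):
book lungs: 2; webbed digits: 2; gular pouch: 3; asymmetric ears: 1; serrated mandibles: 1; prehensile tail: 2; tarsal claw bifid: 1.
Total tree length = 12.

12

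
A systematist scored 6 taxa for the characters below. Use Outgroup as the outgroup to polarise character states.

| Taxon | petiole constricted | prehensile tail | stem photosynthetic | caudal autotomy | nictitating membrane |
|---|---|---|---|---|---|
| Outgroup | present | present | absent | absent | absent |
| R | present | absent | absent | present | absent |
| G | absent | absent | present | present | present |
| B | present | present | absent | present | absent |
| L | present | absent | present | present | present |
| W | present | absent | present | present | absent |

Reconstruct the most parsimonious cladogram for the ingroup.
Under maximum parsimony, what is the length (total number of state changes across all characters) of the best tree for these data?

Character polarity is set by the outgroup: the derived state is whichever differs from the outgroup's state, so for petiole constricted, prehensile tail the derived state is 'absent', and for the remaining characters it is 'present'.
petiole constricted: derived state 'absent' in G only — an autapomorphy, so it tells us nothing about relationships among taxa.
Only G, L, R, and W show the derived state 'absent' for prehensile tail, supporting them as a clade.
stem photosynthetic (derived state 'present') is shared by G, L, and W — a synapomorphy uniting that clade.
caudal autotomy (derived state 'present') is shared by all ingroup taxa — unites the whole ingroup.
nictitating membrane: derived state 'present' in G and L only — synapomorphy for {G, L}.
Most parsimonious ingroup topology: ((((G,L),W),R),B).
Changes per character on this tree: petiole constricted: 1; prehensile tail: 1; stem photosynthetic: 1; caudal autotomy: 1; nictitating membrane: 1.
Total = 5.

5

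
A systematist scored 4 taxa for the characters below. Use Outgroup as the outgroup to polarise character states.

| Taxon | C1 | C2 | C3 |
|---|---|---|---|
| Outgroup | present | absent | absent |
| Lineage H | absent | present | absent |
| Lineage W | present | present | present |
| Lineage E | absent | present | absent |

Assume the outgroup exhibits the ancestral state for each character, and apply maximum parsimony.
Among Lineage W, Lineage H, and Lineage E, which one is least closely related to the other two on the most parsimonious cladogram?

Lineage W

Character polarity is set by the outgroup: the derived state is whichever differs from the outgroup's state, so for C1 the derived state is 'absent', and for the remaining characters it is 'present'.
C1: derived state 'absent' in Lineage E and Lineage H only — synapomorphy for {Lineage E, Lineage H}.
C2 (derived state 'present') is shared by all ingroup taxa — unites the whole ingroup.
C3: derived state 'present' in Lineage W only — an autapomorphy, so it tells us nothing about relationships among taxa.
Most parsimonious ingroup topology: ((Lineage H,Lineage E),Lineage W).
Lineage H and Lineage E share a more recent common ancestor with each other than either does with Lineage W, so Lineage W is the least closely related of the three.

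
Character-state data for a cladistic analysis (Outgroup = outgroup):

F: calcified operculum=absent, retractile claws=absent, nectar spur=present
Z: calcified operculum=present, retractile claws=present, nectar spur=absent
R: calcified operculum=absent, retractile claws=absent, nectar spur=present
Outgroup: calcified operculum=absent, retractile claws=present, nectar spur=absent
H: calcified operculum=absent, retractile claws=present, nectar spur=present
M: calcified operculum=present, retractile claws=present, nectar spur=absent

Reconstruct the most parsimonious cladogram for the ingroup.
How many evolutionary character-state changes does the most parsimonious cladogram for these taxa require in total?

Character polarity is set by the outgroup: the derived state is whichever differs from the outgroup's state, so for retractile claws the derived state is 'absent', and for the remaining characters it is 'present'.
Only M and Z show the derived state 'present' for calcified operculum, supporting them as a clade.
Only F and R show the derived state 'absent' for retractile claws, supporting them as a clade.
nectar spur: derived state 'present' in F, H, and R only — synapomorphy for {F, H, R}.
Most parsimonious ingroup topology: (((R,F),H),(M,Z)).
Changes per character on this tree: calcified operculum: 1; retractile claws: 1; nectar spur: 1.
Total = 3.

3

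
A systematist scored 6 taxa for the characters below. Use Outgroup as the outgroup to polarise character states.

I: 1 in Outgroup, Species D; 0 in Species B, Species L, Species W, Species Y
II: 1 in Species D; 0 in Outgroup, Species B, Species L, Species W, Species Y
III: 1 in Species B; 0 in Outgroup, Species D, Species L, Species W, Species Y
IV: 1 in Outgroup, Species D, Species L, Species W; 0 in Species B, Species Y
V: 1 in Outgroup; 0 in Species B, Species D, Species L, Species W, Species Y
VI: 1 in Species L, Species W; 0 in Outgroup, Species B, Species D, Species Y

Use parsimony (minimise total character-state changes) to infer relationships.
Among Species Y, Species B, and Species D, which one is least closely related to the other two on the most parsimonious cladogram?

Species D

Character polarity is set by the outgroup: the derived state is whichever differs from the outgroup's state, so for I, IV, V the derived state is '0', and for the remaining characters it is '1'.
Only Species B, Species L, Species W, and Species Y show the derived state '0' for I, supporting them as a clade.
II: derived state '1' in Species D only — an autapomorphy, so it tells us nothing about relationships among taxa.
III (derived state '1') is unique to Species B (autapomorphy; uninformative for grouping).
IV (derived state '0') is shared by Species B and Species Y — a synapomorphy uniting that clade.
All ingroup taxa share the derived state '0' for V; it defines the ingroup but does not resolve relationships within it.
VI (derived state '1') is shared by Species L and Species W — a synapomorphy uniting that clade.
Most parsimonious ingroup topology: (((Species W,Species L),(Species Y,Species B)),Species D).
Species Y and Species B share a more recent common ancestor with each other than either does with Species D, so Species D is the least closely related of the three.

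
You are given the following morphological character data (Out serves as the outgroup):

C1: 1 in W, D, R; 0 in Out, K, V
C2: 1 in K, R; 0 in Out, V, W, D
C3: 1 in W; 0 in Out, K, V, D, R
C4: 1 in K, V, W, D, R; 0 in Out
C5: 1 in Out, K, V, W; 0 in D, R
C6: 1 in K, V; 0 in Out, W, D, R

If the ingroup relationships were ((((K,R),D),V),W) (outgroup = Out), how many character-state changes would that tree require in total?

10

Map each character onto ((((K,R),D),V),W) (rooted by Out) and count the minimum state changes it requires (Fitch parsimony):
C1: 3; C2: 1; C3: 1; C4: 1; C5: 2; C6: 2.
Total tree length = 10.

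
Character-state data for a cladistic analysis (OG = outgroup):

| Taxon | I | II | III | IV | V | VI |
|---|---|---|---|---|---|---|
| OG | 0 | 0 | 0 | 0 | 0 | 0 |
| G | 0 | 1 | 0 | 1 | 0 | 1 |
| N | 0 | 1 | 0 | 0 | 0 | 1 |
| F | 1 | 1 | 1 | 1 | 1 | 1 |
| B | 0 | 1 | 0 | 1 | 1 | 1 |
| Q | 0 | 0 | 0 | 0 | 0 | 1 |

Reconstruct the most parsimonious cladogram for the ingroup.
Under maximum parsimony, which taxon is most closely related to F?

B

The outgroup has state '0' for every character, so '1' is the derived state throughout.
I: derived state '1' in F only — an autapomorphy, so it tells us nothing about relationships among taxa.
II (derived state '1') is shared by B, F, G, and N — a synapomorphy uniting that clade.
III: derived state '1' in F only — an autapomorphy, so it tells us nothing about relationships among taxa.
Only B, F, and G show the derived state '1' for IV, supporting them as a clade.
V: derived state '1' in B and F only — synapomorphy for {B, F}.
VI (derived state '1') is shared by all ingroup taxa — unites the whole ingroup.
Most parsimonious ingroup topology: (((G,(F,B)),N),Q).
F and B form a cherry on this tree, so they are sister taxa.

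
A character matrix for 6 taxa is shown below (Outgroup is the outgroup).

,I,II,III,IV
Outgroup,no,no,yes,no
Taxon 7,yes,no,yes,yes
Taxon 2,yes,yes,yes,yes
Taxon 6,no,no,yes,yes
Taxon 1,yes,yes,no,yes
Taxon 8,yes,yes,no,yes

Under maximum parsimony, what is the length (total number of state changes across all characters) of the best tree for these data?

4

Character polarity is set by the outgroup: the derived state is whichever differs from the outgroup's state, so for III the derived state is 'no', and for the remaining characters it is 'yes'.
Only Taxon 1, Taxon 2, Taxon 7, and Taxon 8 show the derived state 'yes' for I, supporting them as a clade.
Only Taxon 1, Taxon 2, and Taxon 8 show the derived state 'yes' for II, supporting them as a clade.
Only Taxon 1 and Taxon 8 show the derived state 'no' for III, supporting them as a clade.
All ingroup taxa share the derived state 'yes' for IV; it defines the ingroup but does not resolve relationships within it.
Most parsimonious ingroup topology: ((Taxon 7,(Taxon 2,(Taxon 1,Taxon 8))),Taxon 6).
Changes per character on this tree: I: 1; II: 1; III: 1; IV: 1.
Total = 4.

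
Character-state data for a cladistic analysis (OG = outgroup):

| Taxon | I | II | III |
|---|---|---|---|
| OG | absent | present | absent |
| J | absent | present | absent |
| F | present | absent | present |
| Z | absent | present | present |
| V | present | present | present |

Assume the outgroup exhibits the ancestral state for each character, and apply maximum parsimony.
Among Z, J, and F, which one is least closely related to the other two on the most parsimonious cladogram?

Character polarity is set by the outgroup: the derived state is whichever differs from the outgroup's state, so for II the derived state is 'absent', and for the remaining characters it is 'present'.
I (derived state 'present') is shared by F and V — a synapomorphy uniting that clade.
II (derived state 'absent') is unique to F (autapomorphy; uninformative for grouping).
III (derived state 'present') is shared by F, V, and Z — a synapomorphy uniting that clade.
Most parsimonious ingroup topology: (J,((F,V),Z)).
F and Z share a more recent common ancestor with each other than either does with J, so J is the least closely related of the three.

J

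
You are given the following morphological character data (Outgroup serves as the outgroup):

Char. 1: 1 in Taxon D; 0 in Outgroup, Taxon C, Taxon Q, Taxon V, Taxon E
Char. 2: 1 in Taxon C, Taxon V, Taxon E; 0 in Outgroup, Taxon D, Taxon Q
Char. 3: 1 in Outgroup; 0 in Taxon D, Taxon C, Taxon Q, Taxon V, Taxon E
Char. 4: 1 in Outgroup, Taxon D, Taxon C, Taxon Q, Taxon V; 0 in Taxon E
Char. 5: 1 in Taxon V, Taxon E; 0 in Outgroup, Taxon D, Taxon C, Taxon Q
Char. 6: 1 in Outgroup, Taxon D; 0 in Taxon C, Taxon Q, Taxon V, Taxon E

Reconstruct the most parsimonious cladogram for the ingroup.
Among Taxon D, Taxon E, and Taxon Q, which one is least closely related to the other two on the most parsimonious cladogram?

Taxon D

Character polarity is set by the outgroup: the derived state is whichever differs from the outgroup's state, so for Char. 3, Char. 4, Char. 6 the derived state is '0', and for the remaining characters it is '1'.
Char. 1 (derived state '1') is unique to Taxon D (autapomorphy; uninformative for grouping).
Only Taxon C, Taxon E, and Taxon V show the derived state '1' for Char. 2, supporting them as a clade.
All ingroup taxa share the derived state '0' for Char. 3; it defines the ingroup but does not resolve relationships within it.
Char. 4 (derived state '0') is unique to Taxon E (autapomorphy; uninformative for grouping).
Char. 5 (derived state '1') is shared by Taxon E and Taxon V — a synapomorphy uniting that clade.
Char. 6: derived state '0' in Taxon C, Taxon E, Taxon Q, and Taxon V only — synapomorphy for {Taxon C, Taxon E, Taxon Q, Taxon V}.
Most parsimonious ingroup topology: (Taxon D,((Taxon C,(Taxon V,Taxon E)),Taxon Q)).
Taxon E and Taxon Q share a more recent common ancestor with each other than either does with Taxon D, so Taxon D is the least closely related of the three.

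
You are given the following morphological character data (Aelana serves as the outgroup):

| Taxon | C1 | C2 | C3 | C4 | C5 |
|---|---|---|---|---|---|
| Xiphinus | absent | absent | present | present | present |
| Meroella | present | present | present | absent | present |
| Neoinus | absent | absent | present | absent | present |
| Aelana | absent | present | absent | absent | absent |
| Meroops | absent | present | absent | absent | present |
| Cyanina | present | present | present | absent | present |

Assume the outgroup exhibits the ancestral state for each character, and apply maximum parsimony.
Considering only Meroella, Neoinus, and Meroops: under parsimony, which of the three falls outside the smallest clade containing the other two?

Character polarity is set by the outgroup: the derived state is whichever differs from the outgroup's state, so for C2 the derived state is 'absent', and for the remaining characters it is 'present'.
C1 (derived state 'present') is shared by Cyanina and Meroella — a synapomorphy uniting that clade.
C2 (derived state 'absent') is shared by Neoinus and Xiphinus — a synapomorphy uniting that clade.
Only Cyanina, Meroella, Neoinus, and Xiphinus show the derived state 'present' for C3, supporting them as a clade.
C4: derived state 'present' in Xiphinus only — an autapomorphy, so it tells us nothing about relationships among taxa.
C5 (derived state 'present') is shared by all ingroup taxa — unites the whole ingroup.
Most parsimonious ingroup topology: (((Neoinus,Xiphinus),(Meroella,Cyanina)),Meroops).
Meroella and Neoinus share a more recent common ancestor with each other than either does with Meroops, so Meroops is the least closely related of the three.

Meroops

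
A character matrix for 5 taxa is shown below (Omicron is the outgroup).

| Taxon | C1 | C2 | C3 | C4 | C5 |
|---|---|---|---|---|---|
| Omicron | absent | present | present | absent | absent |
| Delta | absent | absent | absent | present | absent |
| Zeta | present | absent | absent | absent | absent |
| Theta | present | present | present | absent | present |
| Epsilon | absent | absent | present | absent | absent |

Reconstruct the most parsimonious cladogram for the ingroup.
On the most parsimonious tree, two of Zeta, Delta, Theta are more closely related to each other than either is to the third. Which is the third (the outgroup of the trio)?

Theta

Character polarity is set by the outgroup: the derived state is whichever differs from the outgroup's state, so for C2, C3 the derived state is 'absent', and for the remaining characters it is 'present'.
C1 groups Theta and Zeta, which is incompatible with the clades supported by the remaining characters; treating it as convergent (homoplasy) costs fewer steps than any alternative tree.
Only Delta, Epsilon, and Zeta show the derived state 'absent' for C2, supporting them as a clade.
C3: derived state 'absent' in Delta and Zeta only — synapomorphy for {Delta, Zeta}.
C4: derived state 'present' in Delta only — an autapomorphy, so it tells us nothing about relationships among taxa.
C5 (derived state 'present') is unique to Theta (autapomorphy; uninformative for grouping).
Most parsimonious ingroup topology: (((Delta,Zeta),Epsilon),Theta).
Zeta and Delta share a more recent common ancestor with each other than either does with Theta, so Theta is the least closely related of the three.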